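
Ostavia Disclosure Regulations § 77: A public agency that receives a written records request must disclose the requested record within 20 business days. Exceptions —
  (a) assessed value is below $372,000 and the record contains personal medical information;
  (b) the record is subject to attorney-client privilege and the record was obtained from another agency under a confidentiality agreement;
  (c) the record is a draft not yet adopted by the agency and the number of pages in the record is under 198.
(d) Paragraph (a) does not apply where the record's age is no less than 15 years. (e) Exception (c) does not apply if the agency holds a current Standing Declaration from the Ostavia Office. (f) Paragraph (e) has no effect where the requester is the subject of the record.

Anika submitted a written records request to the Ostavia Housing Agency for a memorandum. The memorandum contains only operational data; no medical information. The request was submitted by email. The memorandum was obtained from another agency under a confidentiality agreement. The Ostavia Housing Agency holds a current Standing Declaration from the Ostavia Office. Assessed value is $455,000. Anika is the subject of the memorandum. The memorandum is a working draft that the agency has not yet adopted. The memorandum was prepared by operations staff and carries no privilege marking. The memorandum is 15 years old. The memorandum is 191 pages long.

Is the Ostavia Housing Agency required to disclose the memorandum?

No — exception (c) applies; the Ostavia Housing Agency is not required to disclose the memorandum.

Exception (a) requires that assessed value is below $372,000; but assessed value is $455,000, not below $372,000, so (a) is unavailable.
Exception (b) requires that the record is subject to attorney-client privilege; but the memorandum carries no privilege marking, so (b) is unavailable.
Exception (c)'s conditions are all satisfied: the memorandum is an unadopted draft; the number of pages in the record is 191, under the 198 limit. Under paragraphs (e)–(f): (e) would limit (c) — a current Standing Declaration is held — but (f) sets (e) aside: (f) is triggered — Anika is the subject of the memorandum. (c) remains available.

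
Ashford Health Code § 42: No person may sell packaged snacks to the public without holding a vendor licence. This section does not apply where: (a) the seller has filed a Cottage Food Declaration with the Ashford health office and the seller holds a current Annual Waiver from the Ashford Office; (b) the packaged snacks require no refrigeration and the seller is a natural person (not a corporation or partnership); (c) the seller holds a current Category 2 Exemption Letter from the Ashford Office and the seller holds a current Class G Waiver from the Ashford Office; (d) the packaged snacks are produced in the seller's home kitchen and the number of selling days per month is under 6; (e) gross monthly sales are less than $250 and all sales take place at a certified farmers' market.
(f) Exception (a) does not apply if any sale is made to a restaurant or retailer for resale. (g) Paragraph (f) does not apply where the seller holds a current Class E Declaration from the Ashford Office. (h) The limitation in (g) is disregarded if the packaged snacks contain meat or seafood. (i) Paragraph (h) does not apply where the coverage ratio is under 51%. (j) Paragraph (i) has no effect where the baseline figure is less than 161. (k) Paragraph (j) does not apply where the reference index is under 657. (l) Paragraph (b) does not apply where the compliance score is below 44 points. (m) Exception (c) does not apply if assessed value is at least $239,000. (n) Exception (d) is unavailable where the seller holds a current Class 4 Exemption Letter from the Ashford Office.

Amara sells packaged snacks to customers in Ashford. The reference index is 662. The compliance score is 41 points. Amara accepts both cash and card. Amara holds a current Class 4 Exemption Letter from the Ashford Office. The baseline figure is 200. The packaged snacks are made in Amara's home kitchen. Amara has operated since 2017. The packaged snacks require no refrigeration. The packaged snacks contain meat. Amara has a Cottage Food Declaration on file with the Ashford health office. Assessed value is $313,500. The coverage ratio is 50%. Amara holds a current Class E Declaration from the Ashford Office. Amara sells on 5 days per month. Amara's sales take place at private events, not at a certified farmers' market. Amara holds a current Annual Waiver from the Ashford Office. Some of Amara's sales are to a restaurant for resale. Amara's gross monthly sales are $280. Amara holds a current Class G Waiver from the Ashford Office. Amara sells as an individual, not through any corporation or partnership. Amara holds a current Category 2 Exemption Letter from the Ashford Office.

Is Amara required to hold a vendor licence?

No — exception (a) applies; Amara is not required to hold a vendor licence.

Exception (a) is satisfied on its face — a Cottage Food Declaration is on file; a current Annual Waiver is held. As to paragraphs (f)–(k): (f) is triggered (some sales are to a restaurant for resale), but is overridden by (g): (g) operates — a current Class E Declaration is held. (h) would limit (g) — the packaged snacks contain meat — but (i) sets (h) aside: (i) operates — the coverage ratio is 50%, under the 51% limit. (j) is not engaged (the baseline figure is 200, not less than 161), so (i) stands. So (a) applies.
Exception (b)'s conditions are all satisfied: the packaged snacks are shelf-stable; the seller is a natural person. But applying paragraph (l): (l) operates against (b): the compliance score is 41 points, below the 44 points limit. So (b) is unavailable.
Exception (c)'s conditions are all satisfied: a current Category 2 Exemption Letter is held; a current Class G Waiver is held. However, paragraph (m) must be considered: (m) is triggered — assessed value is $313,500, meeting the $239,000 threshold. So (c) is unavailable.
Exception (d)'s conditions are all satisfied: the packaged snacks are home-kitchen produced; the number of selling days per month is 5, under the 6 limit. But: (n) is engaged — a current Class 4 Exemption Letter is held. (d) is therefore removed.
Exception (e) fails — gross monthly sales are $280, not less than $250.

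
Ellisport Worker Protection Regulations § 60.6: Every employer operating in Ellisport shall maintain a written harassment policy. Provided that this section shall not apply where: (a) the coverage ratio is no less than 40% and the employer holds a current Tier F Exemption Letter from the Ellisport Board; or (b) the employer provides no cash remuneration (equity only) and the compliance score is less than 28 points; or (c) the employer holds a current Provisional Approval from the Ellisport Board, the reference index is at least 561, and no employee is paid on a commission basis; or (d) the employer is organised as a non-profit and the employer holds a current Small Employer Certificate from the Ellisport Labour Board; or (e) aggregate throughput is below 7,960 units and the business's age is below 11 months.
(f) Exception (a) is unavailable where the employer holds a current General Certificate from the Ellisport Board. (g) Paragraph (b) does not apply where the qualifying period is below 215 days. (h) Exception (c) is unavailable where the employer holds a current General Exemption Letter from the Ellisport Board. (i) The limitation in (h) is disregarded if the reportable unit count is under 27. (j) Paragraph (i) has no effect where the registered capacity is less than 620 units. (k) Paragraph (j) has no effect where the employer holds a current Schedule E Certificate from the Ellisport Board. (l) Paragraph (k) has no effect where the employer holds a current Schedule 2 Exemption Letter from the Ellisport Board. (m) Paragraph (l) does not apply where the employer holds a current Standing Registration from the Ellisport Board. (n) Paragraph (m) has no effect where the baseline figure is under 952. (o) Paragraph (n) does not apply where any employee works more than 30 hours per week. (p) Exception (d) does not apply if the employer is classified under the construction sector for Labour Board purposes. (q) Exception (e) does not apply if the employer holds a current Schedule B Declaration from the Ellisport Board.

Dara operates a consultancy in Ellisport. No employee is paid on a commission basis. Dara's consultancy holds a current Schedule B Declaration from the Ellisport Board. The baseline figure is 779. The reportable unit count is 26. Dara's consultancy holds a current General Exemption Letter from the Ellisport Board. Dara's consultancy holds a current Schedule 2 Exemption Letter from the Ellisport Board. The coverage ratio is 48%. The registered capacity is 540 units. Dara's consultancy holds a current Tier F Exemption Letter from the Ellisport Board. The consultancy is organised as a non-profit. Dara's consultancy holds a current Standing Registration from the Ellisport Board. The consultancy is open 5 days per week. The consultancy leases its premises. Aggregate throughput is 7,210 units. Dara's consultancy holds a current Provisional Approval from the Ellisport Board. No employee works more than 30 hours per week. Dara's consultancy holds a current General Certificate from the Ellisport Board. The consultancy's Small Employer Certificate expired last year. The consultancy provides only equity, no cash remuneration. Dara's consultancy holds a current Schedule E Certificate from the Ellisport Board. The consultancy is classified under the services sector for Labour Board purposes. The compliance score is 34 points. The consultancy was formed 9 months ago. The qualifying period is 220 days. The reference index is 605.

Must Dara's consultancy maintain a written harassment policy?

Yes — Dara's consultancy must maintain a written harassment policy.

Exception (a): the coverage ratio is 48%, meeting the 40% threshold; a current Tier F Exemption Letter is held — every condition holds. However, paragraph (f) must be considered: (f) is triggered — a current General Certificate is held. So (a) is unavailable.
Exception (b) does not apply: the compliance score is 34 points, not less than 28 points.
Exception (c): a current Provisional Approval is held; the reference index is 605, meeting the 561 threshold; no employee is paid on commission — every condition holds. But: (h) is triggered — a current General Exemption Letter is held. (i) applies (the reportable unit count is 26, under the 27 limit), but is displaced by (j): (j) operates — the registered capacity is 540 units, less than the 620 units limit. (k) operates (a current Schedule E Certificate is held), but yields to (l): (l) is engaged — a current Schedule 2 Exemption Letter is held. (m) operates (a current Standing Registration is held), but is set aside by (n): (n) operates against (m): the baseline figure is 779, under the 952 limit. (o) does not operate here (no employee exceeds 30 hours/week), so (n) stands. So (c) is unavailable.
Exception (d) requires that the employer holds a current Small Employer Certificate from the Ellisport Labour Board; but the Small Employer Certificate has expired, so (d) is unavailable.
Exception (e): aggregate throughput is 7,210 units, below the 7,960 units limit; the business's age is 9 months, below the 11 months limit — every condition holds. But: (q) is engaged — a current Schedule B Declaration is held. Exception (e) does not apply.
Every exception is unavailable, so the rule governs.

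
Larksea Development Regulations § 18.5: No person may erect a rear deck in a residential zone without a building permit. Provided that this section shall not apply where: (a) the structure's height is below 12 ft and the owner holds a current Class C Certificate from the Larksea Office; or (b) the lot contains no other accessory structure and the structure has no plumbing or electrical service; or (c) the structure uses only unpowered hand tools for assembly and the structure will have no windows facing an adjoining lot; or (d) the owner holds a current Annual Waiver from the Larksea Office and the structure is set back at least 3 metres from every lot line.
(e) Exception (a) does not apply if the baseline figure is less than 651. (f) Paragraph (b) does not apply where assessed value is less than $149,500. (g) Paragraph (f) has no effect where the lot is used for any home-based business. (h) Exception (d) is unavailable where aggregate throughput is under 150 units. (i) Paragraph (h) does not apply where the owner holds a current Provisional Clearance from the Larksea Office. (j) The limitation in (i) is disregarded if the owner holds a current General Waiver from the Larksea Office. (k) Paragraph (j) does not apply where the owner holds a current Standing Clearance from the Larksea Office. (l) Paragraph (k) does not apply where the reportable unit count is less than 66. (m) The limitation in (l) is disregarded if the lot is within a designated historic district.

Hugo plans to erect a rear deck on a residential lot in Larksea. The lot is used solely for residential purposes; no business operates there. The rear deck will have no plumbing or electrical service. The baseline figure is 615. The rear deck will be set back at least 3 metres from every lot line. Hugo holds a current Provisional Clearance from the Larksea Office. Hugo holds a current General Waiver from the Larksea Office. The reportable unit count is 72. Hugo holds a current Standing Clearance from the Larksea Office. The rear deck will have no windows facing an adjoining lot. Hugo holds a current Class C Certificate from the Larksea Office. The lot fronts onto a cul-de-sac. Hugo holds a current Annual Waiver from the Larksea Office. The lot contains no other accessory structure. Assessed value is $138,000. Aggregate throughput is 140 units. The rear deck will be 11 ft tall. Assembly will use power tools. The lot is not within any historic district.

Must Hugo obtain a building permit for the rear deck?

No — exception (d) applies; Hugo does not need a building permit.

Exception (a) is satisfied on its face — the structure's height is 11 ft, below the 12 ft limit; a current Class C Certificate is held. But: (e) operates against (a): the baseline figure is 615, less than the 651 limit. So (a) is unavailable.
Exception (b) is satisfied on its face — the lot has no other accessory structure; there is no plumbing or electrical service. However, paragraphs (f)–(g) must be considered: (f) is engaged — assessed value is $138,000, less than the $149,500 limit. (g) is not triggered (the lot is solely residential), so (f) stands. Exception (b) does not apply.
Exception (c) fails — assembly uses power tools.
Exception (d) is satisfied on its face — a current Annual Waiver is held; the setback is at least 3 m on every side. Under paragraphs (h)–(m): (h) would limit (d) — aggregate throughput is 140 units, under the 150 units limit — but (i) sets (h) aside: (i) applies — a current Provisional Clearance is held. (j) is engaged (a current General Waiver is held), but is set aside by (k): (k) operates against (j): a current Standing Clearance is held. (l), which would lift (k), does not operate here — the reportable unit count is 72, not less than 66. Exception (d) stands.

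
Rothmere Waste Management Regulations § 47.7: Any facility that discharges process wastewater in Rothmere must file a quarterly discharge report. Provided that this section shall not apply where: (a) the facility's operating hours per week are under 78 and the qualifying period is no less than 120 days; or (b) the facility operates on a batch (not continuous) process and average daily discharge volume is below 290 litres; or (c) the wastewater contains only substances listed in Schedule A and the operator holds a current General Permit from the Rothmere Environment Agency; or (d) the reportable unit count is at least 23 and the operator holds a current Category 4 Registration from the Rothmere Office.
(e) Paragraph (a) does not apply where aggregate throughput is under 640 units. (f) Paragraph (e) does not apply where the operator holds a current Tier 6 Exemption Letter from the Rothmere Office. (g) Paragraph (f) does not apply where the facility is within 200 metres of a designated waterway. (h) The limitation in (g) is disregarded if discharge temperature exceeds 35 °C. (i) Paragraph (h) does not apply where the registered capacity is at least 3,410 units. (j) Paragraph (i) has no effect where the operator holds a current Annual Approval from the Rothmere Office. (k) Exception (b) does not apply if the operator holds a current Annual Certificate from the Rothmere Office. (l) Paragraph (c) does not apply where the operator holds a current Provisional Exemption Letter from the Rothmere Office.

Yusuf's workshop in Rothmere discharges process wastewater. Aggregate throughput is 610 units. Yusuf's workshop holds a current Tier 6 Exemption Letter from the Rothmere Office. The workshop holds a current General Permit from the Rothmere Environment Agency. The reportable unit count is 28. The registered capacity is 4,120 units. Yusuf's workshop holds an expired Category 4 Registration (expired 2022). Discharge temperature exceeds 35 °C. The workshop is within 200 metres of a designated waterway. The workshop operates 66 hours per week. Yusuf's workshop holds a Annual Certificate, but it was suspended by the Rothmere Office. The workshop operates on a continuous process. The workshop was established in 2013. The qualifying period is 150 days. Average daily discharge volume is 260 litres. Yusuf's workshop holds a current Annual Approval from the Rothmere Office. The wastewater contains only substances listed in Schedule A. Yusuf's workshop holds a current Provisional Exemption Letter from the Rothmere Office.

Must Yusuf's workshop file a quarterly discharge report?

No — exception (a) applies; Yusuf's workshop is not required to file a quarterly discharge report.

Exception (a)'s conditions are all satisfied: the facility's operating hours per week are 66, under the 78 limit; the qualifying period is 150 days, meeting the 120 days threshold. Under paragraphs (e)–(j): (e) would limit (a) — aggregate throughput is 610 units, under the 640 units limit — but (f) sets (e) aside: (f) is engaged — a current Tier 6 Exemption Letter is held. (g) operates (the workshop is within 200 m of a designated waterway), but yields to (h): (h) operates against (g): discharge temperature exceeds 35 °C. (i) would limit (h) — the registered capacity is 4,120 units, meeting the 3,410 units threshold — but (j) sets (i) aside: (j) is triggered — a current Annual Approval is held. (a) remains available.
Exception (b) requires that the facility operates on a batch (not continuous) process; but the facility operates on a continuous process, so (b) is unavailable.
Exception (c): the wastewater is Schedule-A-only; a current General Permit is held — every condition holds. Turning to paragraph (l): (l) is triggered — a current Provisional Exemption Letter is held. Exception (c) does not apply.
Exception (d) does not apply: no current Category 4 Registration is held.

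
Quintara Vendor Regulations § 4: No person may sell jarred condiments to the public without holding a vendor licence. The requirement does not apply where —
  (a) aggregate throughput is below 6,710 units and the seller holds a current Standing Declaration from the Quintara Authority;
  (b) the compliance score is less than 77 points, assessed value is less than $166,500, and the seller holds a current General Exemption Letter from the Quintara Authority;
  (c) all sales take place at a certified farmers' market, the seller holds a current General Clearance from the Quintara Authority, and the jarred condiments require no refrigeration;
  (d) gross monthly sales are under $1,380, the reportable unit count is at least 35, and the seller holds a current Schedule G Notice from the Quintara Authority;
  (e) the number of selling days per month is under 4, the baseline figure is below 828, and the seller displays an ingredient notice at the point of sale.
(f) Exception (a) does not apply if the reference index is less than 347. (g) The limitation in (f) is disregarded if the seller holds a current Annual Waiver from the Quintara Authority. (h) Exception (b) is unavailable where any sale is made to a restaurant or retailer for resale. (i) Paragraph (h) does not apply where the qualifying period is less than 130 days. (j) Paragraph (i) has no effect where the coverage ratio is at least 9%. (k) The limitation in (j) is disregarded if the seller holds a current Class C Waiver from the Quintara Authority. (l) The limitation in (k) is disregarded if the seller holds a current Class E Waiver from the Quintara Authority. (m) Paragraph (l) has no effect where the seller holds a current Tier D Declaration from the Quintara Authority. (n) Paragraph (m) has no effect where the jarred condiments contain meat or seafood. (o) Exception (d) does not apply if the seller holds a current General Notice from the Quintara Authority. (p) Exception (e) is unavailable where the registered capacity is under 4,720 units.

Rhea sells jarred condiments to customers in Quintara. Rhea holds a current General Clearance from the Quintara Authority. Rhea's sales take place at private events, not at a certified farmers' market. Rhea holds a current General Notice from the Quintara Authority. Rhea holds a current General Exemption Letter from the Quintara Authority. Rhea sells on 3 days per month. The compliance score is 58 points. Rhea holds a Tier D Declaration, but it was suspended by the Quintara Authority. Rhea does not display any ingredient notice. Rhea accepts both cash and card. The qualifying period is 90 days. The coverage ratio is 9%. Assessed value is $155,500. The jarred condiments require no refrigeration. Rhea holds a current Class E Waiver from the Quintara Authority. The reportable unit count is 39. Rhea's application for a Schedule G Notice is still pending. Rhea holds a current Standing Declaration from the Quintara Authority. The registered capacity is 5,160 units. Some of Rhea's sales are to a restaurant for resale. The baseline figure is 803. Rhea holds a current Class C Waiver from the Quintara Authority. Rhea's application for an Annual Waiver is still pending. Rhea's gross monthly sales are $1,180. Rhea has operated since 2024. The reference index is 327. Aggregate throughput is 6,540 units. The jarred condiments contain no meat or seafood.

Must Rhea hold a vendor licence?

Yes — Rhea must hold a vendor licence.

All of (a)'s requirements are met (aggregate throughput is 6,540 units, below the 6,710 units limit; a current Standing Declaration is held). But: (f) applies — the reference index is 327, less than the 347 limit. (g), which would lift (f), is not engaged — no current Annual Waiver is held. (a) is therefore removed.
All of (b)'s requirements are met (the compliance score is 58 points, less than the 77 points limit; assessed value is $155,500, less than the $166,500 limit; a current General Exemption Letter is held). But: (h) operates — some sales are to a restaurant for resale. (i) is engaged (the qualifying period is 90 days, less than the 130 days limit), but is set aside by (j): (j) applies — the coverage ratio is 9%, meeting the 9% threshold. (k) applies (a current Class C Waiver is held), but is set aside by (l): (l) is engaged — a current Class E Waiver is held. (m) is not triggered (no current Tier D Declaration is held), so (l) stands. So (b) is unavailable.
Exception (c) requires that all sales take place at a certified farmers' market; but sales are at private events, not a certified farmers' market, so (c) is unavailable.
Exception (d) fails — the Schedule G Notice is not current.
Exception (e) fails — no ingredient notice is displayed.
No exception is made out. Rhea falls within the general rule.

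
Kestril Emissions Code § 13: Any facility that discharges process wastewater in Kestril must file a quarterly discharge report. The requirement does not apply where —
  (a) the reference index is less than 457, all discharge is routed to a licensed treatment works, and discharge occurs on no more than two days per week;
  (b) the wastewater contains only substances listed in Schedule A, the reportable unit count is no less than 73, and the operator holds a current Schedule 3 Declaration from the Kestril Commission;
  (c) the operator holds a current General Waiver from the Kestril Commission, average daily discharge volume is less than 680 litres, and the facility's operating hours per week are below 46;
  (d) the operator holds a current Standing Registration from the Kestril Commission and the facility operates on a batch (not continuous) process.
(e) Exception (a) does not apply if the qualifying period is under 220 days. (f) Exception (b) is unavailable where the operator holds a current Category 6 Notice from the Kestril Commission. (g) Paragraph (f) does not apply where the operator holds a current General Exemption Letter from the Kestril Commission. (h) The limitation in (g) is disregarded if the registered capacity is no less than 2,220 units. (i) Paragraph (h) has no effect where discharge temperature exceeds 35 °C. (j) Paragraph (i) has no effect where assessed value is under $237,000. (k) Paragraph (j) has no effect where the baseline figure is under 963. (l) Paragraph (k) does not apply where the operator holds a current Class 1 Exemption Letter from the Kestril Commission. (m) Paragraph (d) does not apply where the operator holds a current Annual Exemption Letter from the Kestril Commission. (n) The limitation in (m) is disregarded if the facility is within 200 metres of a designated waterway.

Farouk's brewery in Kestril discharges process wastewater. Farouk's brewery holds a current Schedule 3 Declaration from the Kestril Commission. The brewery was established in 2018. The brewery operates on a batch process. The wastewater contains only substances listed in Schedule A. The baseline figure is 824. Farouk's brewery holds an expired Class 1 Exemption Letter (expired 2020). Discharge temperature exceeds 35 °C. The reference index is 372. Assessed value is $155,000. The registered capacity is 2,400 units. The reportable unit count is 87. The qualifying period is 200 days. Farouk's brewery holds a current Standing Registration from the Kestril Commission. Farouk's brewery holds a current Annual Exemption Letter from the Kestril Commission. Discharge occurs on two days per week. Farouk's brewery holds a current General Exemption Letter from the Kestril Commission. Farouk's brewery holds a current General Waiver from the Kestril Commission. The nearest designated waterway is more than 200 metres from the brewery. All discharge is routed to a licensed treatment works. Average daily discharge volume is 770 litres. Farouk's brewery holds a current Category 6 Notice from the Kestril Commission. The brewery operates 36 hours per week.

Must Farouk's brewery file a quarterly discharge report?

No — exception (b) applies; Farouk's brewery is not required to file a quarterly discharge report.

Exception (a): the reference index is 372, less than the 457 limit; discharge is routed to a licensed treatment works; discharge occurs on no more than two days per week — every condition holds. Turning to paragraph (e): (e) operates — the qualifying period is 200 days, under the 220 days limit. Exception (a) does not apply.
All of (b)'s requirements are met (the wastewater is Schedule-A-only; the reportable unit count is 87, meeting the 73 threshold; a current Schedule 3 Declaration is held). Under paragraphs (f)–(l): (f) would limit (b) — a current Category 6 Notice is held — but (g) sets (f) aside: (g) operates against (f): a current General Exemption Letter is held. (h) would limit (g) — the registered capacity is 2,400 units, meeting the 2,220 units threshold — but (i) sets (h) aside: (i) operates against (h): discharge temperature exceeds 35 °C. (j) operates (assessed value is $155,000, under the $237,000 limit), but is overridden by (k): (k) operates against (j): the baseline figure is 824, under the 963 limit. (l), which would lift (k), is not triggered — there is no Class 1 Exemption Letter in force. So (b) applies.
Exception (c) requires that average daily discharge volume is less than 680 litres; but average daily discharge volume is 770 litres, not less than 680 litres, so (c) is unavailable.
Exception (d)'s conditions are all satisfied: a current Standing Registration is held; the facility operates on a batch process. Turning to paragraphs (m)–(n): (m) operates against (d): a current Annual Exemption Letter is held. (n), which would lift (m), is inapplicable — the brewery is more than 200 m from any designated waterway. Exception (d) does not apply.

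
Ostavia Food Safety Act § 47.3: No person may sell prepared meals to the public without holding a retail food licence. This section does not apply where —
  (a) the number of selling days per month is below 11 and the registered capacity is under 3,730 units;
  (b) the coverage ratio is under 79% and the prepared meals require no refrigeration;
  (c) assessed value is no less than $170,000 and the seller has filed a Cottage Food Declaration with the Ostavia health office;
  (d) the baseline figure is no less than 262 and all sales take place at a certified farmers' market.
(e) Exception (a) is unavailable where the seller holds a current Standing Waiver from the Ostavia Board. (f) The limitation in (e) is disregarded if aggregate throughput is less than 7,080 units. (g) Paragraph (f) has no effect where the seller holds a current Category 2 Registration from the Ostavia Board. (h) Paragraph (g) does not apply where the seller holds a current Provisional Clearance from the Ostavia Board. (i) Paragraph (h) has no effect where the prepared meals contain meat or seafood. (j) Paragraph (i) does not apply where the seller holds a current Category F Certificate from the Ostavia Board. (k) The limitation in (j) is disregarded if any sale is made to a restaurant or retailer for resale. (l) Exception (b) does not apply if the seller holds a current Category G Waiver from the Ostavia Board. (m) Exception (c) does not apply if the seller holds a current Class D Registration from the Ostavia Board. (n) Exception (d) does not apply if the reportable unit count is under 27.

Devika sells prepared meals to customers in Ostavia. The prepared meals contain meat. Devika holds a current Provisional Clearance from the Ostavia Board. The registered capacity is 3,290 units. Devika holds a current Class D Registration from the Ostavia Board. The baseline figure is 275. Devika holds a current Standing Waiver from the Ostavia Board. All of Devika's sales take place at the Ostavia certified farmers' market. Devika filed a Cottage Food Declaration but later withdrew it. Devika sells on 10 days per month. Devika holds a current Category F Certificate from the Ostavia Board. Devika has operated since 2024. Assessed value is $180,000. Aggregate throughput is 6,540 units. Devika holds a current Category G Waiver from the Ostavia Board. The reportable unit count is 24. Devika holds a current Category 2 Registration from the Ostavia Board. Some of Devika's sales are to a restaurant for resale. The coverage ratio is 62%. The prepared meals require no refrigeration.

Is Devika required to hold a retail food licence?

Yes — Devika must hold a retail food licence.

Exception (a): the number of selling days per month is 10, below the 11 limit; the registered capacity is 3,290 units, under the 3,730 units limit — every condition holds. But: (e) operates against (a): a current Standing Waiver is held. (f) would limit (e) — aggregate throughput is 6,540 units, less than the 7,080 units limit — but (g) sets (f) aside: (g) operates against (f): a current Category 2 Registration is held. (h) would limit (g) — a current Provisional Clearance is held — but (i) sets (h) aside: (i) operates against (h): the prepared meals contain meat. (j) operates (a current Category F Certificate is held), but is set aside by (k): (k) is engaged — some sales are to a restaurant for resale. (a) is therefore removed.
Exception (b) is satisfied on its face — the coverage ratio is 62%, under the 79% limit; the prepared meals are shelf-stable. However, paragraph (l) must be considered: (l) operates against (b): a current Category G Waiver is held. So (b) is unavailable.
Exception (c) does not apply: the Cottage Food Declaration was withdrawn.
Exception (d) is satisfied on its face — the baseline figure is 275, meeting the 262 threshold; all sales are at a certified farmers' market. However, paragraph (n) must be considered: (n) operates against (d): the reportable unit count is 24, under the 27 limit. (d) is therefore removed.
No exception displaces § 47.3.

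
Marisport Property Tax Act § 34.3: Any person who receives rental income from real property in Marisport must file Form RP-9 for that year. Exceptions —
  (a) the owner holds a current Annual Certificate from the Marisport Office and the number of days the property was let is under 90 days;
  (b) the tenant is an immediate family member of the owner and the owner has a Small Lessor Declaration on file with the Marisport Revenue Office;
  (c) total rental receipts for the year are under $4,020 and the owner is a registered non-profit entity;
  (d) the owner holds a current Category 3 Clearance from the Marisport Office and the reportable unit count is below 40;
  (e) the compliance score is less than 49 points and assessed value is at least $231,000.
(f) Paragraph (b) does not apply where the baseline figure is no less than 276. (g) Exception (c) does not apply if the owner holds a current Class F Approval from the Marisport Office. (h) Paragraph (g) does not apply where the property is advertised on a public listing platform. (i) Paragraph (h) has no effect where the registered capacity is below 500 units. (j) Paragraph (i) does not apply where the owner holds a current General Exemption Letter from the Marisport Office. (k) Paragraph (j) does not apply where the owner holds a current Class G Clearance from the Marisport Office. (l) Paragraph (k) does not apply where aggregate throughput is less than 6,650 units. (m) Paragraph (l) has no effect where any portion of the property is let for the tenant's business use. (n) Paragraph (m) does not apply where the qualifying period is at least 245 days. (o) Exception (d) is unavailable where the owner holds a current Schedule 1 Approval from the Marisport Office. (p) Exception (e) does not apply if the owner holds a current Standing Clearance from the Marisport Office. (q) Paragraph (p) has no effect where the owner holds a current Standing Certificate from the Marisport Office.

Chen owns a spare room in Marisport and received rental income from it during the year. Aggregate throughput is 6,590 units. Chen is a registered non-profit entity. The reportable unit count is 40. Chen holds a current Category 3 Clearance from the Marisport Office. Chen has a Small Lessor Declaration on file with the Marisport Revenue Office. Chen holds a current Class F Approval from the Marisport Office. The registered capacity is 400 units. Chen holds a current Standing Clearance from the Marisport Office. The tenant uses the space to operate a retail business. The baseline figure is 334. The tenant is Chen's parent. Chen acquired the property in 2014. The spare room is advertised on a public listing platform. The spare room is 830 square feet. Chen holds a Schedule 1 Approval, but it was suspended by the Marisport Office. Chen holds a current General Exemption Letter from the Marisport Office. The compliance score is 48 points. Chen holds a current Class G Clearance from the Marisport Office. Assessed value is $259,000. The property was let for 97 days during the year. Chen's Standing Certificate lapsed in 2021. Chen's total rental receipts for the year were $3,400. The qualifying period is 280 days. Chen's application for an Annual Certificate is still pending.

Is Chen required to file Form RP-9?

Exception (a) requires that the owner holds a current Annual Certificate from the Marisport Office; but no current Annual Certificate is held, so (a) is unavailable.
All of (b)'s requirements are met (the tenant is an immediate family member; a Small Lessor Declaration is on file). But applying paragraph (f): (f) operates against (b): the baseline figure is 334, meeting the 276 threshold. (b) is therefore removed.
Exception (c): total rental receipts for the year are $3,400, under the $4,020 limit; Chen is a registered non-profit — every condition holds. As to paragraphs (g)–(n): (g) would limit (c) — a current Class F Approval is held — but (h) sets (g) aside: (h) applies — the property is publicly advertised. (i) is engaged (the registered capacity is 400 units, below the 500 units limit), but is overridden by (j): (j) is triggered — a current General Exemption Letter is held. (k) is engaged (a current Class G Clearance is held), but is itself disapplied by (l): (l) operates against (k): aggregate throughput is 6,590 units, less than the 6,650 units limit. (m) is triggered (the space is let for business use), but is set aside by (n): (n) applies — the qualifying period is 280 days, meeting the 245 days threshold. So (c) applies.
Exception (d) fails — the reportable unit count is 40, not below 40.
Exception (e)'s conditions are all satisfied: the compliance score is 48 points, less than the 49 points limit; assessed value is $259,000, meeting the $231,000 threshold. Turning to paragraphs (p)–(q): (p) applies — a current Standing Clearance is held. (q) is not triggered (no current Standing Certificate is held), so (p) stands. So (e) is unavailable.

No — exception (c) applies; Chen is not required to file Form RP-9.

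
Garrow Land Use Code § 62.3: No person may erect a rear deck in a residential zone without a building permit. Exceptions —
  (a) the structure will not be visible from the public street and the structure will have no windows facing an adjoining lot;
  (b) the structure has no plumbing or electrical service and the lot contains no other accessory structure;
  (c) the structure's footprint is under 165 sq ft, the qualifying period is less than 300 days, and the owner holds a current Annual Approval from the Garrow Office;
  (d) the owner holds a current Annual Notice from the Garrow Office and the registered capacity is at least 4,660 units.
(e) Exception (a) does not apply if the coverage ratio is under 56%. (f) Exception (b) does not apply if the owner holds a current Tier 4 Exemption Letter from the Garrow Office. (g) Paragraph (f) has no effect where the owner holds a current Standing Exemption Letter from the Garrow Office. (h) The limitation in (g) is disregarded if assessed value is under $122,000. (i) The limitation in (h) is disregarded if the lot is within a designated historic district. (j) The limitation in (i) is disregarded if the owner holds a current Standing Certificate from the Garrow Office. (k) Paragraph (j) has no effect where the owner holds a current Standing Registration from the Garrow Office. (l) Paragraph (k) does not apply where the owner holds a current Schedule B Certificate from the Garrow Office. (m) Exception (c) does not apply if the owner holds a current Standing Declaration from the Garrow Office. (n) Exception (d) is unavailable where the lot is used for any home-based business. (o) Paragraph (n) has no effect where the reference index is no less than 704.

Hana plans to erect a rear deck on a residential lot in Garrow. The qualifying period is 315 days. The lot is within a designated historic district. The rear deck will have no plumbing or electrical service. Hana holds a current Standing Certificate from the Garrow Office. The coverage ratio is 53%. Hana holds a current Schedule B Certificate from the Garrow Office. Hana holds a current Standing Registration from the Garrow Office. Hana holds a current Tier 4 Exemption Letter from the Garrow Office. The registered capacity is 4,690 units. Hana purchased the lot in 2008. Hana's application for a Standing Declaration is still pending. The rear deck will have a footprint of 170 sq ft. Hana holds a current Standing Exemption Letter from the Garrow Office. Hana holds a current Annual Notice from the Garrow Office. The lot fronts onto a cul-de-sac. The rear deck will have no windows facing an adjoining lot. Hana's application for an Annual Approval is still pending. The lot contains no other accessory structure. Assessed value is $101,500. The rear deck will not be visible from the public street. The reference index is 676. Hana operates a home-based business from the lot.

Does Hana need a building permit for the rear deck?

Yes — Hana must obtain a building permit.

Exception (a): the structure will not be visible from the street; no windows face an adjoining lot — every condition holds. But: (e) operates against (a): the coverage ratio is 53%, under the 56% limit. So (a) is unavailable.
Exception (b): there is no plumbing or electrical service; the lot has no other accessory structure — every condition holds. But applying paragraphs (f)–(l): (f) operates against (b): a current Tier 4 Exemption Letter is held. (g) is triggered (a current Standing Exemption Letter is held), but is set aside by (h): (h) applies — assessed value is $101,500, under the $122,000 limit. (i) operates (the lot is in a historic district), but is set aside by (j): (j) operates against (i): a current Standing Certificate is held. (k) would limit (j) — a current Standing Registration is held — but (l) sets (k) aside: (l) applies — a current Schedule B Certificate is held. (b) is therefore removed.
Exception (c) requires that the structure's footprint is under 165 sq ft; but the structure's footprint is 170 sq ft, not under 165 sq ft, so (c) is unavailable.
Exception (d) is satisfied on its face — a current Annual Notice is held; the registered capacity is 4,690 units, meeting the 4,660 units threshold. But: (n) operates against (d): a home-based business operates on the lot. (o) does not operate here (the reference index is 676, short of 704), so (n) stands. So (d) is unavailable.
No exception applies. The general rule governs.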